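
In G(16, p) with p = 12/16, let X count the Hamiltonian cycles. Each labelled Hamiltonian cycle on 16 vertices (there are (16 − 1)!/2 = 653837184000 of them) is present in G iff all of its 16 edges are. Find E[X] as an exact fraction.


K_16 has (16 − 1)!/2 = 653837184000 labelled Hamiltonian cycles.
For each such Hamiltonian cycle H, let X_H = 1 if all 16 edges of H are present in G. Then P[X_H = 1] = p^{16} = (3/4)^{16} = 43046721/4294967296.
By linearity of expectation: E[X] = Σ_H E[X_H] = 653837184000 · p^{16} = 653837184000 · 43046721/4294967296 = 27485885585032875/4194304.
Numerically: E[X] ≈ 6.55e+09.

E[X] = 653837184000 · (3/4)^{16} = 27485885585032875/4194304 ≈ 6.55e+09.


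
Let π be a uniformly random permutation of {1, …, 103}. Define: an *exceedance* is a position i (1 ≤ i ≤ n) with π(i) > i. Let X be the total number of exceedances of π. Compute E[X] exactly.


Write X = Σ_{i=1}^{103} X_i, where X_i = 1_{π(i) > i}.
For each fixed i, π(i) is uniform over {1, …, 103} (marginal of a uniform permutation), so P[π(i) > i] = (n − i)/n. Summing: Σ_{i=1}^{103} (n − i)/n = (0 + 1 + … + 102)/103 = 103(103 − 1)/(2·103) = (103 − 1)/2.
Hence E[X] = Σ_{i=1}^{103} (103 − i)/103 = 51 ≈ 51.00000.

E[X] = 51 = 51.00000.


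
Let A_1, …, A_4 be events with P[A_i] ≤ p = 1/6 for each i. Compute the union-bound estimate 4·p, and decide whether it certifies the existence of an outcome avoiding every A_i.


Union bound: P[∪_{i=1}^{4} A_i] ≤ Σ_i P[A_i] ≤ 4·p = 4·(1/6) = 2/3.
Numerically: 2/3 ≈ 0.666667.
Is 2/3 < 1? YES.
Since P[∪ A_i] ≤ 2/3 < 1, the complement has P[∩ A_i^c] ≥ 1 − 2/3 = 1/3 > 0, so some outcome avoids every A_i.

4·p = 2/3 ≈ 0.666667; existence CERTIFIED by the union bound.


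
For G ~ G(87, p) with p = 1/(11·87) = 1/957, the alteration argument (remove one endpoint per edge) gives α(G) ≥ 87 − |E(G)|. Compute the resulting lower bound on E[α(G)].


E[|E(G)|] = C(87, 2)·p = 3741 · (1/957) = 43/11.
E[α(G)] ≥ n − E[|E(G)|] = 87 − 43/11 = 914/11.
Numerically: ≈ 83.09091.
(This is only a lower bound; the true E[α(G)] may be larger.)

E[α(G)] ≥ 914/11 ≈ 83.09091.


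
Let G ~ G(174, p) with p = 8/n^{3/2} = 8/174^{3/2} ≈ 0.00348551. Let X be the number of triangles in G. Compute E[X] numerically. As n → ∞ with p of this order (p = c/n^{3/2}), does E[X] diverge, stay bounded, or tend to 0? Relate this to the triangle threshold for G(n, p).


Number of potential triangles: C(174, 3) = 862924.
Each occurs with probability p³ ≈ (0.00348551)³ ≈ 4.23446301e-08.
By linearity: E[X] = C(174, 3)·p³ ≈ 862924 · 4.23446301e-08 ≈ 0.036540.
Since α = 3/2 > 1, p = c/n^{3/2} = o(1/n) is below the triangle threshold p ~ 1/n. Asymptotically E[X] ~ (c³/6)·n^{3(1−α)} = (8³/6)·n^{-1.5} → 0, so by Markov's inequality G has no triangles w.h.p.

E[X] ≈ 0.036540; in regime p = Θ(1/n^{3/2}) E[X] tends to 0 (below the triangle threshold p ~ 1/n).


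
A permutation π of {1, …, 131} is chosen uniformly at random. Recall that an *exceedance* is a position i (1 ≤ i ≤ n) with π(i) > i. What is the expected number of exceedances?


Write X = Σ_{i=1}^{131} X_i, where X_i = 1_{π(i) > i}.
For each fixed i, π(i) is uniform over {1, …, 131} (marginal of a uniform permutation), so P[π(i) > i] = (n − i)/n. Summing: Σ_{i=1}^{131} (n − i)/n = (0 + 1 + … + 130)/131 = 131(131 − 1)/(2·131) = (131 − 1)/2.
Hence E[X] = Σ_{i=1}^{131} (131 − i)/131 = 65 ≈ 65.000000.

E[X] = 65 = 65.000000.


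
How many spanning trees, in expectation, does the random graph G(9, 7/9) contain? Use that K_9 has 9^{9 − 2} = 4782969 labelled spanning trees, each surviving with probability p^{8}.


K_9 has 9^{9 − 2} = 4782969 labelled spanning trees.
For each such spanning tree H, let X_H = 1 if all 8 edges of H are present in G. Then P[X_H = 1] = p^{8} = (7/9)^{8} = 5764801/43046721.
Summing the indicators: E[X] = Σ_H E[X_H] = 4782969 · p^{8} = 4782969 · 5764801/43046721 = 5764801/9.
Numerically: E[X] ≈ 640533.

E[X] = 4782969 · (7/9)^{8} = 5764801/9 ≈ 640533.


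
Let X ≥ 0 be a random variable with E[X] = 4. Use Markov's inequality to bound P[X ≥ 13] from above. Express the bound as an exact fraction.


μ = E[X] = 4, a = 13.
Markov: P[X ≥ 13] ≤ μ/a = (4)/13 = 4/13.
Numerically: ≈ 0.307692.
(Since a = 13 > μ = 4.000000, the bound 4/13 is < 1 and informative.)

P[X ≥ 13] ≤ 4/13 ≈ 0.307692.


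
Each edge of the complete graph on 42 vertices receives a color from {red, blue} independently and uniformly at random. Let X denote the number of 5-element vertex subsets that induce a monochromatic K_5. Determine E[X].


Let X = Σ_S X_S over the C(42, 5) = 850668 subsets S of size 5, where X_S = 1 if the K_5 on S is monochromatic.
For a fixed S, the K_5 on S has C(5, 2) = 10 edges. P[all 10 edges red] = (1/2)^10, and likewise for blue, so P[monochromatic] = 2·(1/2)^10 = 2^{1 − 10} = 1/512.
By linearity: E[X] = C(42, 5) · 2^{1 − 10} = 850668 · 1/512 = 212667/128.
Numerically: E[X] ≈ 1661.4609.

E[X] = C(42,5)·2^(1−C(5,2)) = 212667/128 ≈ 1661.4609.


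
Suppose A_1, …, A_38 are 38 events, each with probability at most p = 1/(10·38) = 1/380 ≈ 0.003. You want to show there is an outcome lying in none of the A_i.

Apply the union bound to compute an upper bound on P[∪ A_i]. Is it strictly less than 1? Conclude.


Union bound: P[∪_{i=1}^{38} A_i] ≤ Σ_i P[A_i] ≤ 38·p = 38·(1/380) = 1/10.
Numerically: 1/10 ≈ 0.100.
Is 1/10 < 1? YES.
Since P[∪ A_i] ≤ 1/10 < 1, the complement has P[∩ A_i^c] ≥ 1 − 1/10 = 9/10 > 0, so some outcome avoids every A_i.

38·p = 1/10 ≈ 0.100; existence CERTIFIED by the union bound.


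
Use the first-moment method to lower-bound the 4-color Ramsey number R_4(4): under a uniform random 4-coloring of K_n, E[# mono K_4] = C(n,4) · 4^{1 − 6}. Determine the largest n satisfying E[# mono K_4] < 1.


We need C(n, 4) · 4^{1 − 6} < 1, i.e. C(n, 4) < 4^{6 − 1} = 1024.
Check values of n near the boundary:
  n = 8: C(8, 4) = 70; 70 < 1024? YES
  n = 9: C(9, 4) = 126; 126 < 1024? YES
  n = 10: C(10, 4) = 210; 210 < 1024? YES
  n = 11: C(11, 4) = 330; 330 < 1024? YES
  n = 12: C(12, 4) = 495; 495 < 1024? YES
  n = 13: C(13, 4) = 715; 715 < 1024? YES
  n = 14: C(14, 4) = 1001; 1001 < 1024? YES
  n = 15: C(15, 4) = 1365; 1365 < 1024? NO
  n = 16: C(16, 4) = 1820; 1820 < 1024? NO
  n = 17: C(17, 4) = 2380; 2380 < 1024? NO
The largest n with C(n, 4) < 1024 is n = 14 (where E[X] = 1001/1024 ≈ 0.9775391). Hence R_4(4) > 14, i.e. R_4(4) ≥ 15.

Largest n = 14; hence R_4(4) > 14.


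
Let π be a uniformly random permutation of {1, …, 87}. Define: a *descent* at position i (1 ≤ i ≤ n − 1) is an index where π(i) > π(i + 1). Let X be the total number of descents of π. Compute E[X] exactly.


Write X = Σ X_I over i = 1, …, 86, with X_I the indicator of one descent.
There are 86 indicators.
For each fixed i, the pair (π(i), π(i+1)) is a uniformly random ordered pair of distinct values from {1, …, 87}; by symmetry P[π(i) > π(i+1)] = 1/2.
By linearity: E[X] = 86 · (1/2) = (87 − 1) · (1/2) = 43 ≈ 43.00000.

E[X] = 43 = 43.00000.


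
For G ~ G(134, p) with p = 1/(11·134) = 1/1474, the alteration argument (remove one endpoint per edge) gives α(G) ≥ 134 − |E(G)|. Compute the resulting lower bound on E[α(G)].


E[|E(G)|] = C(134, 2)·p = 8911 · (1/1474) = 133/22.
E[α(G)] ≥ n − E[|E(G)|] = 134 − 133/22 = 2815/22.
Numerically: ≈ 127.955.
(This is only a lower bound; the true E[α(G)] may be larger.)

E[α(G)] ≥ 2815/22 ≈ 127.955.


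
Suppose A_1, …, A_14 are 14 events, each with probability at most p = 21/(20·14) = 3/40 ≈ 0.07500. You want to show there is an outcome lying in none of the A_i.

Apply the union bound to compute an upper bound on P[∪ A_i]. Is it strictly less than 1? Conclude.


Union bound: P[∪_{i=1}^{14} A_i] ≤ Σ_i P[A_i] ≤ 14·p = 14·(3/40) = 21/20.
Numerically: 21/20 ≈ 1.05000.
Is 21/20 < 1? NO.
Since the bound 21/20 is ≥ 1, the union bound is uninformative here; it does NOT by itself certify existence.

14·p = 21/20 ≈ 1.05000; existence NOT certified by the union bound.


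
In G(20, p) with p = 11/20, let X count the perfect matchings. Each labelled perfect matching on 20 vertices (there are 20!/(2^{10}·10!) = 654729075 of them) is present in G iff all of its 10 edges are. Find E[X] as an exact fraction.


K_20 has 20!/(2^{10}·10!) = 654729075 labelled perfect matchings.
For each such perfect matching H, let X_H = 1 if all 10 edges of H are present in G. Then P[X_H = 1] = p^{10} = (11/20)^{10} = 25937424601/10240000000000.
Summing the indicators: E[X] = Σ_H E[X_H] = 654729075 · p^{10} = 654729075 · 25937424601/10240000000000 = 679279440675798963/409600000000.
Numerically: E[X] ≈ 1.6584e+06.

E[X] = 654729075 · (11/20)^{10} = 679279440675798963/409600000000 ≈ 1.6584e+06.


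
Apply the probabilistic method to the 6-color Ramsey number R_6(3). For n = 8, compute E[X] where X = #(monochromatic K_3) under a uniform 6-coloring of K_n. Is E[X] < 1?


E[X] = C(8, 3) · 6^{1 − 3} = 56 · 6^{−2} = 56/36.
As a reduced fraction: E[X] = 14/9 ≈ 1.55556.
Is E[X] < 1? NO.
Since E[X] ≥ 1, the first-moment bound is inconclusive at n = 8; it does NOT by itself certify R_6(3) > 8.

E[X] = 14/9 ≈ 1.55556; E[X] ≥ 1; first-moment method inconclusive here.


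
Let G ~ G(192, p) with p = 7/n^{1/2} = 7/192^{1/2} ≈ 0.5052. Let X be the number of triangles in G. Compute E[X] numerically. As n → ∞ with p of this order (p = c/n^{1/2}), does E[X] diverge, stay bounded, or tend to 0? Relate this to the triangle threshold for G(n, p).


Number of potential triangles: C(192, 3) = 1161280.
Each occurs with probability p³ ≈ (0.5052)³ ≈ 1.289265e-01.
By linearity: E[X] = C(192, 3)·p³ ≈ 1161280 · 1.289265e-01 ≈ 149719.7949.
Since α = 1/2 < 1, p = c/n^{1/2} ≫ 1/n is above the triangle threshold p ~ 1/n. Asymptotically E[X] ~ (c³/6)·n^{3(1−α)} = (7³/6)·n^{1.5} → ∞; triangles are abundant w.h.p.

E[X] ≈ 149719.7949; in regime p = Θ(1/n^{1/2}) E[X] diverges (above the triangle threshold p ~ 1/n).


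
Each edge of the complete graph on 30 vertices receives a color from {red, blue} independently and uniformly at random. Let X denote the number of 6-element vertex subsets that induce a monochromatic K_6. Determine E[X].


Let X = Σ_S X_S over the C(30, 6) = 593775 subsets S of size 6, where X_S = 1 if the K_6 on S is monochromatic.
For a fixed S, the K_6 on S has C(6, 2) = 15 edges. P[all 15 edges red] = (1/2)^15, and likewise for blue, so P[monochromatic] = 2·(1/2)^15 = 2^{1 − 15} = 1/16384.
Summing: E[X] = C(30, 6) · 2^{1 − 15} = 593775 · 1/16384 = 593775/16384.
Numerically: E[X] ≈ 36.241.

E[X] = C(30,6)·2^(1−C(6,2)) = 593775/16384 ≈ 36.241.


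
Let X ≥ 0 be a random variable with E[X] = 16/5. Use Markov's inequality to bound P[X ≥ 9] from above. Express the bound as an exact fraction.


μ = E[X] = 16/5, a = 9.
Markov: P[X ≥ 9] ≤ μ/a = (16/5)/9 = 16/45.
Numerically: ≈ 0.3556.
(Since a = 9 > μ = 3.2000, the bound 16/45 is < 1 and informative.)

P[X ≥ 9] ≤ 16/45 ≈ 0.3556.


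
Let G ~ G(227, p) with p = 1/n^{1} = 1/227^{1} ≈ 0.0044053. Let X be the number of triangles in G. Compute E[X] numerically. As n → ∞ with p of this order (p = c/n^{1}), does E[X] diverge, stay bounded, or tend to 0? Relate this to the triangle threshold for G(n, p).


Number of potential triangles: C(227, 3) = 1923825.
Each occurs with probability p³ ≈ (0.0044053)³ ≈ 8.5491400e-08.
By linearity: E[X] = C(227, 3)·p³ ≈ 1923825 · 8.5491400e-08 ≈ 0.16447.
Here α = 1, so p = 1/n is exactly at the triangle threshold p ~ 1/n. Asymptotically E[X] → c³/6 = 1³/6 = 1/6 ≈ 0.16667, a bounded constant. In this regime the triangle count is asymptotically Poisson(c³/6).

E[X] ≈ 0.16447; in regime p = Θ(1/n^{1}) E[X] stays bounded (at the triangle threshold p ~ 1/n).


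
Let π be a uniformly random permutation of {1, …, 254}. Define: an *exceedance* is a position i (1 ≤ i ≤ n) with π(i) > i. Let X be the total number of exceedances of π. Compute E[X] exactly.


Write X = Σ_{i=1}^{254} X_i, where X_i = 1_{π(i) > i}.
For each fixed i, π(i) is uniform over {1, …, 254} (marginal of a uniform permutation), so P[π(i) > i] = (n − i)/n. Summing: Σ_{i=1}^{254} (n − i)/n = (0 + 1 + … + 253)/254 = 254(254 − 1)/(2·254) = (254 − 1)/2.
Hence E[X] = Σ_{i=1}^{254} (254 − i)/254 = 253/2 ≈ 126.50000.

E[X] = 253/2 = 126.50000.


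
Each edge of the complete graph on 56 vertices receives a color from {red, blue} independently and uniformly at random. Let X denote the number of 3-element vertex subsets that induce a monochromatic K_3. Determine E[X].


Let X = Σ_S X_S over the C(56, 3) = 27720 subsets S of size 3, where X_S = 1 if the K_3 on S is monochromatic.
For a fixed S, the K_3 on S has C(3, 2) = 3 edges. P[all 3 edges red] = (1/2)^3, and likewise for blue, so P[monochromatic] = 2·(1/2)^3 = 2^{1 − 3} = 1/4.
By linearity of expectation: E[X] = C(56, 3) · 2^{1 − 3} = 27720 · 1/4 = 6930.
Numerically: E[X] ≈ 6930.000.

E[X] = C(56,3)·2^(1−C(3,2)) = 6930 ≈ 6930.000.


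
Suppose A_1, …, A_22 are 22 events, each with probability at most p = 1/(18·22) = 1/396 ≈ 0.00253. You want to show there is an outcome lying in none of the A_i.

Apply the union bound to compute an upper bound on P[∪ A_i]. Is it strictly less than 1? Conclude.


Union bound: P[∪_{i=1}^{22} A_i] ≤ Σ_i P[A_i] ≤ 22·p = 22·(1/396) = 1/18.
Numerically: 1/18 ≈ 0.05556.
Is 1/18 < 1? YES.
Since P[∪ A_i] ≤ 1/18 < 1, the complement has P[∩ A_i^c] ≥ 1 − 1/18 = 17/18 > 0, so some outcome avoids every A_i.

22·p = 1/18 ≈ 0.05556; existence CERTIFIED by the union bound.


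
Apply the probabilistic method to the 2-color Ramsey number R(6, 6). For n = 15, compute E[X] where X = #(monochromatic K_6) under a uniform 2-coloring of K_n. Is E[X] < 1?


E[X] = C(15, 6) · 2^{1 − 15} = 5005 · 2^{−14} = 5005/16384.
As a reduced fraction: E[X] = 5005/16384 ≈ 0.30548.
Is E[X] < 1? YES.
Since E[X] < 1, there exists a 2-coloring of K_{15} with no monochromatic K_6; hence R(6, 6) > 15.

E[X] = 5005/16384 ≈ 0.30548; E[X] < 1, so R(6, 6) > 15.


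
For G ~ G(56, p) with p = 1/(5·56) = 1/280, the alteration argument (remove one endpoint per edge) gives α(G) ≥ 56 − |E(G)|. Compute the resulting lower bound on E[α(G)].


E[|E(G)|] = C(56, 2)·p = 1540 · (1/280) = 11/2.
E[α(G)] ≥ n − E[|E(G)|] = 56 − 11/2 = 101/2.
Numerically: ≈ 50.500000.
(This is only a lower bound; the true E[α(G)] may be larger.)

E[α(G)] ≥ 101/2 ≈ 50.500000.


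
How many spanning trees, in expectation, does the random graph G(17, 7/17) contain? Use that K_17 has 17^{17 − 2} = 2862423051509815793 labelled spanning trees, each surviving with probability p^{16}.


K_17 has 17^{17 − 2} = 2862423051509815793 labelled spanning trees.
For each such spanning tree H, let X_H = 1 if all 16 edges of H are present in G. Then P[X_H = 1] = p^{16} = (7/17)^{16} = 33232930569601/48661191875666868481.
By linearity: E[X] = Σ_H E[X_H] = 2862423051509815793 · p^{16} = 2862423051509815793 · 33232930569601/48661191875666868481 = 33232930569601/17.
Numerically: E[X] ≈ 1.95488e+12.

E[X] = 2862423051509815793 · (7/17)^{16} = 33232930569601/17 ≈ 1.95488e+12.


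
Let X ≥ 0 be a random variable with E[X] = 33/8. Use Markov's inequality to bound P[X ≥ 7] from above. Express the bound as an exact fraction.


μ = E[X] = 33/8, a = 7.
Markov: P[X ≥ 7] ≤ μ/a = (33/8)/7 = 33/56.
Numerically: ≈ 0.58929.
(Since a = 7 > μ = 4.12500, the bound 33/56 is < 1 and informative.)

P[X ≥ 7] ≤ 33/56 ≈ 0.58929.


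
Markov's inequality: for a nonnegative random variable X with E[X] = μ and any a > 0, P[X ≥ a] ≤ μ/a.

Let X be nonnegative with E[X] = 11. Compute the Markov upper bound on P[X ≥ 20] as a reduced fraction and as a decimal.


μ = E[X] = 11, a = 20.
Markov: P[X ≥ 20] ≤ μ/a = (11)/20 = 11/20.
Numerically: ≈ 0.55000.
(Since a = 20 > μ = 11.00000, the bound 11/20 is < 1 and informative.)

P[X ≥ 20] ≤ 11/20 ≈ 0.55000.


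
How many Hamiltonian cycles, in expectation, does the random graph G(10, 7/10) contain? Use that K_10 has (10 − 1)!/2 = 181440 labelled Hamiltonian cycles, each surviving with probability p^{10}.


K_10 has (10 − 1)!/2 = 181440 labelled Hamiltonian cycles.
For each such Hamiltonian cycle H, let X_H = 1 if all 10 edges of H are present in G. Then P[X_H = 1] = p^{10} = (7/10)^{10} = 282475249/10000000000.
By linearity: E[X] = Σ_H E[X_H] = 181440 · p^{10} = 181440 · 282475249/10000000000 = 160163466183/31250000.
Numerically: E[X] ≈ 5125.

E[X] = 181440 · (7/10)^{10} = 160163466183/31250000 ≈ 5125.


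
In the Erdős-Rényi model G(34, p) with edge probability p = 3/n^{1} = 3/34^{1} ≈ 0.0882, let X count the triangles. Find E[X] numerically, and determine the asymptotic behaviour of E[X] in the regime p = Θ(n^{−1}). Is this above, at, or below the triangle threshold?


Number of potential triangles: C(34, 3) = 5984.
Each occurs with probability p³ ≈ (0.0882)³ ≈ 6.86953e-04.
By linearity: E[X] = C(34, 3)·p³ ≈ 5984 · 6.86953e-04 ≈ 4.111.
Here α = 1, so p = 3/n is exactly at the triangle threshold p ~ 1/n. Asymptotically E[X] → c³/6 = 3³/6 = 9/2 ≈ 4.500, a bounded constant. In this regime the triangle count is asymptotically Poisson(c³/6).

E[X] ≈ 4.111; in regime p = Θ(1/n^{1}) E[X] stays bounded (at the triangle threshold p ~ 1/n).


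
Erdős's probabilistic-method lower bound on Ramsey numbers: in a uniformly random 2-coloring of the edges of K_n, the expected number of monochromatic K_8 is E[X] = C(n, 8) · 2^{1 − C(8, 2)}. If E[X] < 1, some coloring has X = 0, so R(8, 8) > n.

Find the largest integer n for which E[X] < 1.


We need C(n, 8) · 2^{1 − 28} < 1, i.e. C(n, 8) < 2^{28 − 1} = 134217728.
Check values of n near the boundary:
  n = 37: C(37, 8) = 38608020; 38608020 < 134217728? YES
  n = 38: C(38, 8) = 48903492; 48903492 < 134217728? YES
  n = 39: C(39, 8) = 61523748; 61523748 < 134217728? YES
  n = 40: C(40, 8) = 76904685; 76904685 < 134217728? YES
  n = 41: C(41, 8) = 95548245; 95548245 < 134217728? YES
  n = 42: C(42, 8) = 118030185; 118030185 < 134217728? YES
  n = 43: C(43, 8) = 145008513; 145008513 < 134217728? NO
The largest n with C(n, 8) < 134217728 is n = 42 (where E[X] = 118030185/134217728 ≈ 0.8794). Hence R(8, 8) > 42, i.e. R(8, 8) ≥ 43.

Largest n = 42; hence R(8, 8) > 42.


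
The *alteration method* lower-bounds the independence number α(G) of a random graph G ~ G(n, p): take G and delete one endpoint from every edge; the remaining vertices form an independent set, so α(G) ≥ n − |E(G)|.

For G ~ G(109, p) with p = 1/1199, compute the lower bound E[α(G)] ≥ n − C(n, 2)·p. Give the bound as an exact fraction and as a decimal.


E[|E(G)|] = C(109, 2)·p = 5886 · (1/1199) = 54/11.
E[α(G)] ≥ n − E[|E(G)|] = 109 − 54/11 = 1145/11.
Numerically: ≈ 104.09091.
(This is only a lower bound; the true E[α(G)] may be larger.)

E[α(G)] ≥ 1145/11 ≈ 104.09091.


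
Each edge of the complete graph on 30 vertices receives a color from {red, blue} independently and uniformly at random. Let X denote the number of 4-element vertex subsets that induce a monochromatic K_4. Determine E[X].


Let X = Σ_S X_S over the C(30, 4) = 27405 subsets S of size 4, where X_S = 1 if the K_4 on S is monochromatic.
For a fixed S, the K_4 on S has C(4, 2) = 6 edges. P[all 6 edges red] = (1/2)^6, and likewise for blue, so P[monochromatic] = 2·(1/2)^6 = 2^{1 − 6} = 1/32.
Summing: E[X] = C(30, 4) · 2^{1 − 6} = 27405 · 1/32 = 27405/32.
Numerically: E[X] ≈ 856.406250.

E[X] = C(30,4)·2^(1−C(4,2)) = 27405/32 ≈ 856.406250.


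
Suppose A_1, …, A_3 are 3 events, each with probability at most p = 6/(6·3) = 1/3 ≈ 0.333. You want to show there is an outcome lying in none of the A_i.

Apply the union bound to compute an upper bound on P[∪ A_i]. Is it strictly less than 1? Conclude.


Union bound: P[∪_{i=1}^{3} A_i] ≤ Σ_i P[A_i] ≤ 3·p = 3·(1/3) = 1.
Numerically: 1 ≈ 1.000.
Is 1 < 1? NO.
Since the bound 1 is ≥ 1, the union bound is uninformative here; it does NOT by itself certify existence.

3·p = 1 ≈ 1.000; existence NOT certified by the union bound.


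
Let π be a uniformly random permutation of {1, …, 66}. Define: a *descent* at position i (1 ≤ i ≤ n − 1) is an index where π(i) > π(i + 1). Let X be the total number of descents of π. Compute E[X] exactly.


Write X = Σ X_I over i = 1, …, 65, with X_I the indicator of one descent.
There are 65 indicators.
For each fixed i, the pair (π(i), π(i+1)) is a uniformly random ordered pair of distinct values from {1, …, 66}; by symmetry P[π(i) > π(i+1)] = 1/2.
By linearity: E[X] = 65 · (1/2) = (66 − 1) · (1/2) = 65/2 ≈ 32.500.

E[X] = 65/2 = 32.500.


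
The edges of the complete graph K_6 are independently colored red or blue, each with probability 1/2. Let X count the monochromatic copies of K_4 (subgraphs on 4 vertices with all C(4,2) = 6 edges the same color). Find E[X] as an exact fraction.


Let X = Σ_S X_S over the C(6, 4) = 15 subsets S of size 4, where X_S = 1 if the K_4 on S is monochromatic.
For a fixed S, the K_4 on S has C(4, 2) = 6 edges. P[all 6 edges red] = (1/2)^6, and likewise for blue, so P[monochromatic] = 2·(1/2)^6 = 2^{1 − 6} = 1/32.
Summing: E[X] = C(6, 4) · 2^{1 − 6} = 15 · 1/32 = 15/32.
Numerically: E[X] ≈ 0.469.

E[X] = C(6,4)·2^(1−C(4,2)) = 15/32 ≈ 0.469.


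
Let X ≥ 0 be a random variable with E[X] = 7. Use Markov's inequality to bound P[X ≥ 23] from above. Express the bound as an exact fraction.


μ = E[X] = 7, a = 23.
Markov: P[X ≥ 23] ≤ μ/a = (7)/23 = 7/23.
Numerically: ≈ 0.304348.
(Since a = 23 > μ = 7.000000, the bound 7/23 is < 1 and informative.)

P[X ≥ 23] ≤ 7/23 ≈ 0.304348.


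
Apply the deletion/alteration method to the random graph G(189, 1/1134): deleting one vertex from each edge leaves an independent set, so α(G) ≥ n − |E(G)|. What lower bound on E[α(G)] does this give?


E[|E(G)|] = C(189, 2)·p = 17766 · (1/1134) = 47/3.
E[α(G)] ≥ n − E[|E(G)|] = 189 − 47/3 = 520/3.
Numerically: ≈ 173.333333.
(This is only a lower bound; the true E[α(G)] may be larger.)

E[α(G)] ≥ 520/3 ≈ 173.333333.


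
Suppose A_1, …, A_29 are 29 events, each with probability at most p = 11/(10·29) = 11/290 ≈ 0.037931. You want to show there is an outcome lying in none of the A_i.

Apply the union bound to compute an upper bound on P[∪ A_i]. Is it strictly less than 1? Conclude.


Union bound: P[∪_{i=1}^{29} A_i] ≤ Σ_i P[A_i] ≤ 29·p = 29·(11/290) = 11/10.
Numerically: 11/10 ≈ 1.100000.
Is 11/10 < 1? NO.
Since the bound 11/10 is ≥ 1, the union bound is uninformative here; it does NOT by itself certify existence.

29·p = 11/10 ≈ 1.100000; existence NOT certified by the union bound.


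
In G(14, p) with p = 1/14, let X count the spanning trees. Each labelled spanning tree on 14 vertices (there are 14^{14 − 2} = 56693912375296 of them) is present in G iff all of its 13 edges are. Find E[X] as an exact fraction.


K_14 has 14^{14 − 2} = 56693912375296 labelled spanning trees.
For each such spanning tree H, let X_H = 1 if all 13 edges of H are present in G. Then P[X_H = 1] = p^{13} = (1/14)^{13} = 1/793714773254144.
By linearity of expectation: E[X] = Σ_H E[X_H] = 56693912375296 · p^{13} = 56693912375296 · 1/793714773254144 = 1/14.
Numerically: E[X] ≈ 0.0714.

E[X] = 56693912375296 · (1/14)^{13} = 1/14 ≈ 0.0714.


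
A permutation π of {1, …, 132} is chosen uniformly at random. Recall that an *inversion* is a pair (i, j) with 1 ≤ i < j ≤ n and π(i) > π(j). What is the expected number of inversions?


Write X = Σ X_I over the C(132, 2) = 8646 pairs i < j, with X_I the indicator of one inversion.
There are 8646 indicators.
For each fixed pair i < j, the values π(i) and π(j) are two distinct elements of {1, …, 132} in uniformly random order; by symmetry P[π(i) > π(j)] = 1/2.
By linearity: E[X] = 8646 · (1/2) = C(132, 2) · (1/2) = 8646/2 = 4323 ≈ 4323.00000.

E[X] = 4323 = 4323.00000.


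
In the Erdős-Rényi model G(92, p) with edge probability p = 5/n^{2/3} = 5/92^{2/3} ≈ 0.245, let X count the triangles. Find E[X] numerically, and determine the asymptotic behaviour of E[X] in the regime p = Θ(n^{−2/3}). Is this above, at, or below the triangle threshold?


Number of potential triangles: C(92, 3) = 125580.
Each occurs with probability p³ ≈ (0.245)³ ≈ 1.47684e-02.
By linearity: E[X] = C(92, 3)·p³ ≈ 125580 · 1.47684e-02 ≈ 1854.620.
Since α = 2/3 < 1, p = c/n^{2/3} ≫ 1/n is above the triangle threshold p ~ 1/n. Asymptotically E[X] ~ (c³/6)·n^{3(1−α)} = (5³/6)·n^{1} → ∞; triangles are abundant w.h.p.

E[X] ≈ 1854.620; in regime p = Θ(1/n^{2/3}) E[X] diverges (above the triangle threshold p ~ 1/n).


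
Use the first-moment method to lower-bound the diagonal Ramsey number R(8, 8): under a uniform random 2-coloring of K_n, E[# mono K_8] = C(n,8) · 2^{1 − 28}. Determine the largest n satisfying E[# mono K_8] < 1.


We need C(n, 8) · 2^{1 − 28} < 1, i.e. C(n, 8) < 2^{28 − 1} = 134217728.
Check values of n near the boundary:
  n = 40: C(40, 8) = 76904685; 76904685 < 134217728? YES
  n = 41: C(41, 8) = 95548245; 95548245 < 134217728? YES
  n = 42: C(42, 8) = 118030185; 118030185 < 134217728? YES
  n = 43: C(43, 8) = 145008513; 145008513 < 134217728? NO
  n = 44: C(44, 8) = 177232627; 177232627 < 134217728? NO
  n = 45: C(45, 8) = 215553195; 215553195 < 134217728? NO
The largest n with C(n, 8) < 134217728 is n = 42 (where E[X] = 118030185/134217728 ≈ 0.87939). Hence R(8, 8) > 42, i.e. R(8, 8) ≥ 43.

Largest n = 42; hence R(8, 8) > 42.


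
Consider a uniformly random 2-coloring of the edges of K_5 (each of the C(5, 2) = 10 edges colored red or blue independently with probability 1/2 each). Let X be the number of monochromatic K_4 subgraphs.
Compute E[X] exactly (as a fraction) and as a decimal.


Let X = Σ_S X_S over the C(5, 4) = 5 subsets S of size 4, where X_S = 1 if the K_4 on S is monochromatic.
For a fixed S, the K_4 on S has C(4, 2) = 6 edges. P[all 6 edges red] = (1/2)^6, and likewise for blue, so P[monochromatic] = 2·(1/2)^6 = 2^{1 − 6} = 1/32.
By linearity of expectation: E[X] = C(5, 4) · 2^{1 − 6} = 5 · 1/32 = 5/32.
Numerically: E[X] ≈ 0.156.

E[X] = C(5,4)·2^(1−C(4,2)) = 5/32 ≈ 0.156.


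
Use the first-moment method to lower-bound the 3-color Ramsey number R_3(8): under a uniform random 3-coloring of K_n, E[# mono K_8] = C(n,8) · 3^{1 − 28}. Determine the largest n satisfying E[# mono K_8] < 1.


We need C(n, 8) · 3^{1 − 28} < 1, i.e. C(n, 8) < 3^{28 − 1} = 7625597484987.
Check values of n near the boundary:
  n = 154: C(154, 8) = 6521818990995; 6521818990995 < 7625597484987? YES
  n = 155: C(155, 8) = 6876747915675; 6876747915675 < 7625597484987? YES
  n = 156: C(156, 8) = 7248464019225; 7248464019225 < 7625597484987? YES
  n = 157: C(157, 8) = 7637643295425; 7637643295425 < 7625597484987? NO
The largest n with C(n, 8) < 7625597484987 is n = 156 (where E[X] = 805384891025/847288609443 ≈ 0.9505). Hence R_3(8) > 156, i.e. R_3(8) ≥ 157.

Largest n = 156; hence R_3(8) > 156.


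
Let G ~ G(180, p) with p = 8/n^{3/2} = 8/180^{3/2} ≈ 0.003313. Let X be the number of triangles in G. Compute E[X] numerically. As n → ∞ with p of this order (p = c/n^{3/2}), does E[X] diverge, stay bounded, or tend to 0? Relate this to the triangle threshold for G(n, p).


Number of potential triangles: C(180, 3) = 955860.
Each occurs with probability p³ ≈ (0.003313)³ ≈ 3.635329e-08.
By linearity: E[X] = C(180, 3)·p³ ≈ 955860 · 3.635329e-08 ≈ 0.0347.
Since α = 3/2 > 1, p = c/n^{3/2} = o(1/n) is below the triangle threshold p ~ 1/n. Asymptotically E[X] ~ (c³/6)·n^{3(1−α)} = (8³/6)·n^{-1.5} → 0, so by Markov's inequality G has no triangles w.h.p.

E[X] ≈ 0.0347; in regime p = Θ(1/n^{3/2}) E[X] tends to 0 (below the triangle threshold p ~ 1/n).


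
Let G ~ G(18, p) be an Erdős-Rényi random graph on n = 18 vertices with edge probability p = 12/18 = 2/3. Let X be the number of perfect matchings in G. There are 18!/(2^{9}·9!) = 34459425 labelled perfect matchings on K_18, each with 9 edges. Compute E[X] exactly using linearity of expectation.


K_18 has 18!/(2^{9}·9!) = 34459425 labelled perfect matchings.
For each such perfect matching H, let X_H = 1 if all 9 edges of H are present in G. Then P[X_H = 1] = p^{9} = (2/3)^{9} = 512/19683.
By linearity: E[X] = Σ_H E[X_H] = 34459425 · p^{9} = 34459425 · 512/19683 = 217817600/243.
Numerically: E[X] ≈ 8.9637e+05.

E[X] = 34459425 · (2/3)^{9} = 217817600/243 ≈ 8.9637e+05.


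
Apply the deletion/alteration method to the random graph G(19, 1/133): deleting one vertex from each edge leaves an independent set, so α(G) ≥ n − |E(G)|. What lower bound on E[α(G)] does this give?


E[|E(G)|] = C(19, 2)·p = 171 · (1/133) = 9/7.
E[α(G)] ≥ n − E[|E(G)|] = 19 − 9/7 = 124/7.
Numerically: ≈ 17.71429.
(This is only a lower bound; the true E[α(G)] may be larger.)

E[α(G)] ≥ 124/7 ≈ 17.71429.


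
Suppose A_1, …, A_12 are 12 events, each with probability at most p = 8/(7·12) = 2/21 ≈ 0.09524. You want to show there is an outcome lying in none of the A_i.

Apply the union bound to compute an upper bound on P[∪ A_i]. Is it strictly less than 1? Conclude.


Union bound: P[∪_{i=1}^{12} A_i] ≤ Σ_i P[A_i] ≤ 12·p = 12·(2/21) = 8/7.
Numerically: 8/7 ≈ 1.14286.
Is 8/7 < 1? NO.
Since the bound 8/7 is ≥ 1, the union bound is uninformative here; it does NOT by itself certify existence.

12·p = 8/7 ≈ 1.14286; existence NOT certified by the union bound.


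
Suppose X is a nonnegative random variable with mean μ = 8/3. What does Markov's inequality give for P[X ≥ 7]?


μ = E[X] = 8/3, a = 7.
Markov: P[X ≥ 7] ≤ μ/a = (8/3)/7 = 8/21.
Numerically: ≈ 0.381.
(Since a = 7 > μ = 2.667, the bound 8/21 is < 1 and informative.)

P[X ≥ 7] ≤ 8/21 ≈ 0.381.


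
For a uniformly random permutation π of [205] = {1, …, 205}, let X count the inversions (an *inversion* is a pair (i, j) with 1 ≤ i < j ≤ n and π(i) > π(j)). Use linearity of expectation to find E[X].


Write X = Σ X_I over the C(205, 2) = 20910 pairs i < j, with X_I the indicator of one inversion.
There are 20910 indicators.
For each fixed pair i < j, the values π(i) and π(j) are two distinct elements of {1, …, 205} in uniformly random order; by symmetry P[π(i) > π(j)] = 1/2.
By linearity: E[X] = 20910 · (1/2) = C(205, 2) · (1/2) = 20910/2 = 10455 ≈ 10455.000000.

E[X] = 10455 = 10455.000000.


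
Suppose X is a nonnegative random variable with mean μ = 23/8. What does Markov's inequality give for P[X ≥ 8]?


μ = E[X] = 23/8, a = 8.
Markov: P[X ≥ 8] ≤ μ/a = (23/8)/8 = 23/64.
Numerically: ≈ 0.359.
(Since a = 8 > μ = 2.875, the bound 23/64 is < 1 and informative.)

P[X ≥ 8] ≤ 23/64 ≈ 0.359.


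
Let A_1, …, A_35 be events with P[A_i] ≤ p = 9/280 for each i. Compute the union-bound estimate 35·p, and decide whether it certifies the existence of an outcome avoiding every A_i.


Union bound: P[∪_{i=1}^{35} A_i] ≤ Σ_i P[A_i] ≤ 35·p = 35·(9/280) = 9/8.
Numerically: 9/8 ≈ 1.1250000.
Is 9/8 < 1? NO.
Since the bound 9/8 is ≥ 1, the union bound is uninformative here; it does NOT by itself certify existence.

35·p = 9/8 ≈ 1.1250000; existence NOT certified by the union bound.


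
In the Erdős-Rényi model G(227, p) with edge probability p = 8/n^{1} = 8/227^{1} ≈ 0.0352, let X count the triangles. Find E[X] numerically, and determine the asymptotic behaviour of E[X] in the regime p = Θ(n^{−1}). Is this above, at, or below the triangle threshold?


Number of potential triangles: C(227, 3) = 1923825.
Each occurs with probability p³ ≈ (0.0352)³ ≈ 4.37716e-05.
By linearity: E[X] = C(227, 3)·p³ ≈ 1923825 · 4.37716e-05 ≈ 84.209.
Here α = 1, so p = 8/n is exactly at the triangle threshold p ~ 1/n. Asymptotically E[X] → c³/6 = 8³/6 = 256/3 ≈ 85.333, a bounded constant. In this regime the triangle count is asymptotically Poisson(c³/6).

E[X] ≈ 84.209; in regime p = Θ(1/n^{1}) E[X] stays bounded (at the triangle threshold p ~ 1/n).


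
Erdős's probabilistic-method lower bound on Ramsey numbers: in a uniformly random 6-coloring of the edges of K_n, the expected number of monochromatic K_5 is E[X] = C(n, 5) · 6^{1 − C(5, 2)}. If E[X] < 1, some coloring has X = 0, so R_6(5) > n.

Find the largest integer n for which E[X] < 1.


We need C(n, 5) · 6^{1 − 10} < 1, i.e. C(n, 5) < 6^{10 − 1} = 10077696.
Check values of n near the boundary:
  n = 61: C(61, 5) = 5949147; 5949147 < 10077696? YES
  n = 62: C(62, 5) = 6471002; 6471002 < 10077696? YES
  n = 63: C(63, 5) = 7028847; 7028847 < 10077696? YES
  n = 64: C(64, 5) = 7624512; 7624512 < 10077696? YES
  n = 65: C(65, 5) = 8259888; 8259888 < 10077696? YES
  n = 66: C(66, 5) = 8936928; 8936928 < 10077696? YES
  n = 67: C(67, 5) = 9657648; 9657648 < 10077696? YES
  n = 68: C(68, 5) = 10424128; 10424128 < 10077696? NO
  n = 69: C(69, 5) = 11238513; 11238513 < 10077696? NO
  n = 70: C(70, 5) = 12103014; 12103014 < 10077696? NO
The largest n with C(n, 5) < 10077696 is n = 67 (where E[X] = 67067/69984 ≈ 0.9583190). Hence R_6(5) > 67, i.e. R_6(5) ≥ 68.

Largest n = 67; hence R_6(5) > 67.


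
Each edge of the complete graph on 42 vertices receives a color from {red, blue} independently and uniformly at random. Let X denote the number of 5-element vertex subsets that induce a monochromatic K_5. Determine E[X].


Let X = Σ_S X_S over the C(42, 5) = 850668 subsets S of size 5, where X_S = 1 if the K_5 on S is monochromatic.
For a fixed S, the K_5 on S has C(5, 2) = 10 edges. P[all 10 edges red] = (1/2)^10, and likewise for blue, so P[monochromatic] = 2·(1/2)^10 = 2^{1 − 10} = 1/512.
By linearity of expectation: E[X] = C(42, 5) · 2^{1 − 10} = 850668 · 1/512 = 212667/128.
Numerically: E[X] ≈ 1661.4609.

E[X] = C(42,5)·2^(1−C(5,2)) = 212667/128 ≈ 1661.4609.


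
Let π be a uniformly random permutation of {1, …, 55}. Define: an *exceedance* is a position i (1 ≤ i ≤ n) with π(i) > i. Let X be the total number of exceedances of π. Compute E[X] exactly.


Write X = Σ_{i=1}^{55} X_i, where X_i = 1_{π(i) > i}.
For each fixed i, π(i) is uniform over {1, …, 55} (marginal of a uniform permutation), so P[π(i) > i] = (n − i)/n. Summing: Σ_{i=1}^{55} (n − i)/n = (0 + 1 + … + 54)/55 = 55(55 − 1)/(2·55) = (55 − 1)/2.
Hence E[X] = Σ_{i=1}^{55} (55 − i)/55 = 27 ≈ 27.000000.

E[X] = 27 = 27.000000.


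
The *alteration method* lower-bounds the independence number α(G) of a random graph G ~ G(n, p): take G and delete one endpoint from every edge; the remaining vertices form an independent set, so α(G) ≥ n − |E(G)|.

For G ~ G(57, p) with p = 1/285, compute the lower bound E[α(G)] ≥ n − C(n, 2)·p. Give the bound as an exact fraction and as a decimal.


E[|E(G)|] = C(57, 2)·p = 1596 · (1/285) = 28/5.
E[α(G)] ≥ n − E[|E(G)|] = 57 − 28/5 = 257/5.
Numerically: ≈ 51.400000.
(This is only a lower bound; the true E[α(G)] may be larger.)

E[α(G)] ≥ 257/5 ≈ 51.400000.


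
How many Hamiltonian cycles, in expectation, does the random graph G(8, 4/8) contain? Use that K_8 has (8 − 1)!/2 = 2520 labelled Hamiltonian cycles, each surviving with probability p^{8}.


K_8 has (8 − 1)!/2 = 2520 labelled Hamiltonian cycles.
For each such Hamiltonian cycle H, let X_H = 1 if all 8 edges of H are present in G. Then P[X_H = 1] = p^{8} = (1/2)^{8} = 1/256.
By linearity: E[X] = Σ_H E[X_H] = 2520 · p^{8} = 2520 · 1/256 = 315/32.
Numerically: E[X] ≈ 9.84.

E[X] = 2520 · (1/2)^{8} = 315/32 ≈ 9.84.


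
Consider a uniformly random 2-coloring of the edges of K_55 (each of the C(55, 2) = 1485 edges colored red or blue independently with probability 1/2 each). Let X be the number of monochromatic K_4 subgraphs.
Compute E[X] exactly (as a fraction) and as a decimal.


Let X = Σ_S X_S over the C(55, 4) = 341055 subsets S of size 4, where X_S = 1 if the K_4 on S is monochromatic.
For a fixed S, the K_4 on S has C(4, 2) = 6 edges. P[all 6 edges red] = (1/2)^6, and likewise for blue, so P[monochromatic] = 2·(1/2)^6 = 2^{1 − 6} = 1/32.
By linearity: E[X] = C(55, 4) · 2^{1 − 6} = 341055 · 1/32 = 341055/32.
Numerically: E[X] ≈ 10657.969.

E[X] = C(55,4)·2^(1−C(4,2)) = 341055/32 ≈ 10657.969.


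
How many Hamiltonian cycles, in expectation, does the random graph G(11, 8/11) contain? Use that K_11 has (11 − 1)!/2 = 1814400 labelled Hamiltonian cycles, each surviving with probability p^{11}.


K_11 has (11 − 1)!/2 = 1814400 labelled Hamiltonian cycles.
For each such Hamiltonian cycle H, let X_H = 1 if all 11 edges of H are present in G. Then P[X_H = 1] = p^{11} = (8/11)^{11} = 8589934592/285311670611.
By linearity of expectation: E[X] = Σ_H E[X_H] = 1814400 · p^{11} = 1814400 · 8589934592/285311670611 = 15585577323724800/285311670611.
Numerically: E[X] ≈ 54626.5.

E[X] = 1814400 · (8/11)^{11} = 15585577323724800/285311670611 ≈ 54626.5.


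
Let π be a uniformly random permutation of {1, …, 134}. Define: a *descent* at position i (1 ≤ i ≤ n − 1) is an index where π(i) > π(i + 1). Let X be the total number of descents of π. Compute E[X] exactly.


Write X = Σ X_I over i = 1, …, 133, with X_I the indicator of one descent.
There are 133 indicators.
For each fixed i, the pair (π(i), π(i+1)) is a uniformly random ordered pair of distinct values from {1, …, 134}; by symmetry P[π(i) > π(i+1)] = 1/2.
By linearity: E[X] = 133 · (1/2) = (134 − 1) · (1/2) = 133/2 ≈ 66.500000.

E[X] = 133/2 = 66.500000.


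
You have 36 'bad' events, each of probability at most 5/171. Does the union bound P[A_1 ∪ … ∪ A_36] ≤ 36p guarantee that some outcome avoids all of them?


Union bound: P[∪_{i=1}^{36} A_i] ≤ Σ_i P[A_i] ≤ 36·p = 36·(5/171) = 20/19.
Numerically: 20/19 ≈ 1.0526.
Is 20/19 < 1? NO.
Since the bound 20/19 is ≥ 1, the union bound is uninformative here; it does NOT by itself certify existence.

36·p = 20/19 ≈ 1.0526; existence NOT certified by the union bound.


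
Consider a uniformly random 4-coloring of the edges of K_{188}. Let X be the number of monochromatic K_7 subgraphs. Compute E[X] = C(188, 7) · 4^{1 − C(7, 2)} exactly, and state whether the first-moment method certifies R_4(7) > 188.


E[X] = C(188, 7) · 4^{1 − 21} = 1470936391496 · 4^{−20} = 1470936391496/1099511627776.
As a reduced fraction: E[X] = 183867048937/137438953472 ≈ 1.338.
Is E[X] < 1? NO.
Since E[X] ≥ 1, the first-moment bound is inconclusive at n = 188; it does NOT by itself certify R_4(7) > 188.

E[X] = 183867048937/137438953472 ≈ 1.338; E[X] ≥ 1; first-moment method inconclusive here.


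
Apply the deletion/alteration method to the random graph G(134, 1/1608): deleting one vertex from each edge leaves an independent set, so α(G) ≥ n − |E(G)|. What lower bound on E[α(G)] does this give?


E[|E(G)|] = C(134, 2)·p = 8911 · (1/1608) = 133/24.
E[α(G)] ≥ n − E[|E(G)|] = 134 − 133/24 = 3083/24.
Numerically: ≈ 128.458333.
(This is only a lower bound; the true E[α(G)] may be larger.)

E[α(G)] ≥ 3083/24 ≈ 128.458333.


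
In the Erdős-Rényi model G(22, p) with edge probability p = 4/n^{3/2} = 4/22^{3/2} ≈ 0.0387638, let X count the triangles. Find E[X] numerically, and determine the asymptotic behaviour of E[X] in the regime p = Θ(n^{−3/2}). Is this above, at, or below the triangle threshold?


Number of potential triangles: C(22, 3) = 1540.
Each occurs with probability p³ ≈ (0.0387638)³ ≈ 5.82475832e-05.
By linearity: E[X] = C(22, 3)·p³ ≈ 1540 · 5.82475832e-05 ≈ 0.089701.
Since α = 3/2 > 1, p = c/n^{3/2} = o(1/n) is below the triangle threshold p ~ 1/n. Asymptotically E[X] ~ (c³/6)·n^{3(1−α)} = (4³/6)·n^{-1.5} → 0, so by Markov's inequality G has no triangles w.h.p.

E[X] ≈ 0.089701; in regime p = Θ(1/n^{3/2}) E[X] tends to 0 (below the triangle threshold p ~ 1/n).
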